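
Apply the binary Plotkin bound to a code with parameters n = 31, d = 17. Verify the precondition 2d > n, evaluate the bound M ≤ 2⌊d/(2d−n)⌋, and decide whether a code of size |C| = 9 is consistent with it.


Plotkin bound M ≤ 10; given |C| = 9 ≤ bound (satisfied).

Check applicability: 2d = 34, n = 31.
2d − n = 3 > 0, so Plotkin applies.
Compute d/(2d−n) = 17/3 ≈ 5.6667.
⌊d/(2d−n)⌋ = 5.
Plotkin bound: M ≤ 2·5 = 10.
Given |C| = 9, check: satisfied.
This |C| is below the Plotkin bound.


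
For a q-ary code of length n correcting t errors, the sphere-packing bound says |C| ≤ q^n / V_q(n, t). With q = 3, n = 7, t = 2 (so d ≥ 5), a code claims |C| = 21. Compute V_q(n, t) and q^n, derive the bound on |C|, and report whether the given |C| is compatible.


V_q(n, t) = 99, q^n = 2187, Hamming bound = 22, |C| = 21 ≤ bound (satisfied).

Step 1: Compute V_q(n, t) = Σ_{j=0}^2 C(n, j) (q−1)^j.
  j = 0: C(7,0)·(2)^0 = 1·1 = 1.
  j = 1: C(7,1)·(2)^1 = 7·2 = 14.
  j = 2: C(7,2)·(2)^2 = 21·4 = 84.
  V_q(n, t) = 1 + 14 + 84 = 99.
Step 2: q^n = 3^7 = 2187.
Step 3: Hamming bound ⌊q^n / V_q(n,t)⌋ = ⌊2187/99⌋ = 22.
Step 4: Compare |C| = 21 to 22: satisfied.
The claimed |C| lies below the Hamming bound.


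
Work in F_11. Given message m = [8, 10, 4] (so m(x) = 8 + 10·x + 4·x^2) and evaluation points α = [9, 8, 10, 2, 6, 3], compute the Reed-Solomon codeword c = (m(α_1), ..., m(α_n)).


c = [4, 3, 2, 0, 3, 8]

Message polynomial: m(x) = 8 + 10·x + 4·x^2 (mod 11).
For each evaluation point α_i, compute m(α_i) mod 11:
  α_1 = 9: Horner steps 4 → 2 → 4, so m(9) = 4.
  α_2 = 8: Horner steps 4 → 9 → 3, so m(8) = 3.
  α_3 = 10: Horner steps 4 → 6 → 2, so m(10) = 2.
  α_4 = 2: Horner steps 4 → 7 → 0, so m(2) = 0.
  α_5 = 6: Horner steps 4 → 1 → 3, so m(6) = 3.
  α_6 = 3: Horner steps 4 → 0 → 8, so m(3) = 8.
Codeword c = [4, 3, 2, 0, 3, 8] ∈ F_11^6.


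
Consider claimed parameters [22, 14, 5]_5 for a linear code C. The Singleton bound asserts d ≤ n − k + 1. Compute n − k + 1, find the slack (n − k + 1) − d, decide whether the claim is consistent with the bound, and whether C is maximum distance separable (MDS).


Singleton RHS = n − k + 1 = 9, slack = 4, bound satisfied, not MDS.

Singleton bound: d ≤ n − k + 1.
Here n = 22, k = 14, so n − k + 1 = 9.
Given d = 5, check d ≤ 9: YES.
Slack = (n − k + 1) − d = 4.
The code is NOT MDS (slack = 4 > 0).
Description: the claimed parameters are [22, 14, 5]_5; such a code would be non-MDS.


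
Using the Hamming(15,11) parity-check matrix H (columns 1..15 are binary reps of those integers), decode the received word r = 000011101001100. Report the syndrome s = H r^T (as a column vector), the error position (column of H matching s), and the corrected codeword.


s = (1, 1, 0, 0)^T, error position = 12, corrected codeword c = 000011101000100

Compute s = H r^T mod 2 one row at a time:
  s_1 = 0 + 1 + 0 + 0 + 1 + 1 + 0 + 0 = 3 ≡ 1 (mod 2).
  s_2 = 0 + 1 + 1 + 1 + 1 + 1 + 0 + 0 = 5 ≡ 1 (mod 2).
  s_3 = 0 + 0 + 1 + 1 + 0 + 0 + 0 + 0 = 2 ≡ 0 (mod 2).
  s_4 = 0 + 0 + 1 + 1 + 1 + 0 + 1 + 0 = 4 ≡ 0 (mod 2).
s = (1, 1, 0, 0)^T — this equals column 12 of H (binary 1100), so error is at position 12.
Correct: flip bit 12 of r = 000011101001100 to get c = 000011101000100.


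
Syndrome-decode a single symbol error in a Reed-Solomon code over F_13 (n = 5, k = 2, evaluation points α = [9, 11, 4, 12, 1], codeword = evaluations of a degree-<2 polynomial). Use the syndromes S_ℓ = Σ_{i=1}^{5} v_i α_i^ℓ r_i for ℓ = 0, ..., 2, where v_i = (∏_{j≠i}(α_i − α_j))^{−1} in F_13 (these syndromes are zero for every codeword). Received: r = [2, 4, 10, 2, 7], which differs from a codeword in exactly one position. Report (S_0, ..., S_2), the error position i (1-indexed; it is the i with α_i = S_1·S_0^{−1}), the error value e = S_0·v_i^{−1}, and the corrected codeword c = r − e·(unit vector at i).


S = (9, 4, 9), error at position 4, error magnitude e = 10, c = [2, 4, 10, 5, 7].

Step 1: column multipliers v_i = (∏_{j≠i}(α_i − α_j))^{−1} mod 13.
  i = 1 (α = 9): (9−11)(9−4)(9−12)(9−1) = (−2)·5·(−3)·8 = 240 ≡ 6, so v_1 = 6^{−1} = 11 (mod 13).
  i = 2 (α = 11): (11−9)(11−4)(11−12)(11−1) = 2·7·(−1)·10 = −140 ≡ 3, so v_2 = 3^{−1} = 9 (mod 13).
  i = 3 (α = 4): (4−9)(4−11)(4−12)(4−1) = (−5)·(−7)·(−8)·3 = −840 ≡ 5, so v_3 = 5^{−1} = 8 (mod 13).
  i = 4 (α = 12): (12−9)(12−11)(12−4)(12−1) = 3·1·8·11 = 264 ≡ 4, so v_4 = 4^{−1} = 10 (mod 13).
  i = 5 (α = 1): (1−9)(1−11)(1−4)(1−12) = (−8)·(−10)·(−3)·(−11) = 2640 ≡ 1, so v_5 = 1^{−1} = 1 (mod 13).
  v = [11, 9, 8, 10, 1].
Step 2: syndromes of r = [2, 4, 10, 2, 7] (all sums mod 13).
  S_0 = Σ v_i r_i = 11·2 + 9·4 + 8·10 + 10·2 + 1·7 = 165 ≡ 9.
  S_1 = Σ v_i α_i r_i = 11·9·2 + 9·11·4 + 8·4·10 + 10·12·2 + 1·1·7 = 1161 ≡ 4.
  α_i^2 mod 13 = [3, 4, 3, 1, 1].
  S_2 = Σ v_i α_i^2 r_i = 11·3·2 + 9·4·4 + 8·3·10 + 10·1·2 + 1·1·7 = 477 ≡ 9.
  S = (9, 4, 9) ≠ 0, so r is not a codeword (an error is present).
Step 3: locate the error. For a single error e at position i, S_ℓ = v_i·e·α_i^ℓ, so α_err = S_1/S_0.
  S_0^{−1} = 9^{−1} = 3 (mod 13), so α_err = 4·3 = 12 ≡ 12 = α_4. Error position i = 4.
  Consistency check: S_2/S_1 = 9·10 = 90 ≡ 12 = α_err ✓ (single-error assumption holds).
Step 4: error magnitude e = S_0/v_4 = S_0·∏_{j≠4}(α_4 − α_j) = 9·4 = 36 ≡ 10 (mod 13).
Step 5: correct position 4: c_4 = r_4 − e = 2 − 10 ≡ 5 (mod 13). Hence c = [2, 4, 10, 5, 7].
  Check: interpolating c through the α_i gives m(x) = 6 + 1·x (degree < 2) with m(α_i) = c_i for every i, so c is indeed a codeword.


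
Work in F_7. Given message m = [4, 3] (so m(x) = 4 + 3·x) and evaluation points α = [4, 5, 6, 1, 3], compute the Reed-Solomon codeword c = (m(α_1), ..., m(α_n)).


c = [2, 5, 1, 0, 6]

Message polynomial: m(x) = 4 + 3·x (mod 7).
For each evaluation point α_i, compute m(α_i) mod 7:
  α_1 = 4: Horner steps 3 → 2, so m(4) = 2.
  α_2 = 5: Horner steps 3 → 5, so m(5) = 5.
  α_3 = 6: Horner steps 3 → 1, so m(6) = 1.
  α_4 = 1: Horner steps 3 → 0, so m(1) = 0.
  α_5 = 3: Horner steps 3 → 6, so m(3) = 6.
Codeword c = [2, 5, 1, 0, 6] ∈ F_7^5.


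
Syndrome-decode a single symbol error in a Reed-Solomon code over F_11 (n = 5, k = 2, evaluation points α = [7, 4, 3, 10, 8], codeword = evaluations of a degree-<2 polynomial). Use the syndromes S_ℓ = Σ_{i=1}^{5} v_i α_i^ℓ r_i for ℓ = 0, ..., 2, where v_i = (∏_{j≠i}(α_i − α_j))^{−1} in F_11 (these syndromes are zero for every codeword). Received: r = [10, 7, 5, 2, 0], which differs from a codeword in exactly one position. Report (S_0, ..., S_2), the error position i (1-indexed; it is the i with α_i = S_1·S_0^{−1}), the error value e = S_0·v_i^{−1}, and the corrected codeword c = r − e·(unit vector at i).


S = (4, 1, 3), error at position 3, error magnitude e = 10, c = [10, 7, 6, 2, 0].

Step 1: column multipliers v_i = (∏_{j≠i}(α_i − α_j))^{−1} mod 11.
  i = 1 (α = 7): (7−4)(7−3)(7−10)(7−8) = 3·4·(−3)·(−1) = 36 ≡ 3, so v_1 = 3^{−1} = 4 (mod 11).
  i = 2 (α = 4): (4−7)(4−3)(4−10)(4−8) = (−3)·1·(−6)·(−4) = −72 ≡ 5, so v_2 = 5^{−1} = 9 (mod 11).
  i = 3 (α = 3): (3−7)(3−4)(3−10)(3−8) = (−4)·(−1)·(−7)·(−5) = 140 ≡ 8, so v_3 = 8^{−1} = 7 (mod 11).
  i = 4 (α = 10): (10−7)(10−4)(10−3)(10−8) = 3·6·7·2 = 252 ≡ 10, so v_4 = 10^{−1} = 10 (mod 11).
  i = 5 (α = 8): (8−7)(8−4)(8−3)(8−10) = 1·4·5·(−2) = −40 ≡ 4, so v_5 = 4^{−1} = 3 (mod 11).
  v = [4, 9, 7, 10, 3].
Step 2: syndromes of r = [10, 7, 5, 2, 0] (all sums mod 11).
  S_0 = Σ v_i r_i = 4·10 + 9·7 + 7·5 + 10·2 + 3·0 = 158 ≡ 4.
  S_1 = Σ v_i α_i r_i = 4·7·10 + 9·4·7 + 7·3·5 + 10·10·2 + 3·8·0 = 837 ≡ 1.
  α_i^2 mod 11 = [5, 5, 9, 1, 9].
  S_2 = Σ v_i α_i^2 r_i = 4·5·10 + 9·5·7 + 7·9·5 + 10·1·2 + 3·9·0 = 850 ≡ 3.
  S = (4, 1, 3) ≠ 0, so r is not a codeword (an error is present).
Step 3: locate the error. For a single error e at position i, S_ℓ = v_i·e·α_i^ℓ, so α_err = S_1/S_0.
  S_0^{−1} = 4^{−1} = 3 (mod 11), so α_err = 1·3 = 3 ≡ 3 = α_3. Error position i = 3.
  Consistency check: S_2/S_1 = 3·1 = 3 ≡ 3 = α_err ✓ (single-error assumption holds).
Step 4: error magnitude e = S_0/v_3 = S_0·∏_{j≠3}(α_3 − α_j) = 4·8 = 32 ≡ 10 (mod 11).
Step 5: correct position 3: c_3 = r_3 − e = 5 − 10 ≡ 6 (mod 11). Hence c = [10, 7, 6, 2, 0].
  Check: interpolating c through the α_i gives m(x) = 3 + 1·x (degree < 2) with m(α_i) = c_i for every i, so c is indeed a codeword.


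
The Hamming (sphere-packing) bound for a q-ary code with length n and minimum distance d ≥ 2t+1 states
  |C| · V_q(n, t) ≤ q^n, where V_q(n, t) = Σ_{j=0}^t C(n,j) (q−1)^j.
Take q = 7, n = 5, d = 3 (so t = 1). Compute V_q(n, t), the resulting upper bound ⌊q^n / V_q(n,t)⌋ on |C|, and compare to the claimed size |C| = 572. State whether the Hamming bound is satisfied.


V_q(n, t) = 31, q^n = 16807, Hamming bound = 542, |C| = 572 > bound (violated).

Step 1: Compute V_q(n, t) = Σ_{j=0}^1 C(n, j) (q−1)^j.
  j = 0: C(5,0)·(6)^0 = 1·1 = 1.
  j = 1: C(5,1)·(6)^1 = 5·6 = 30.
  V_q(n, t) = 1 + 30 = 31.
Step 2: q^n = 7^5 = 16807.
Step 3: Hamming bound ⌊q^n / V_q(n,t)⌋ = ⌊16807/31⌋ = 542.
Step 4: Compare |C| = 572 to 542: violated.
The claimed |C| lies above the Hamming bound, so no 7-ary code of length 5 with d ≥ 3 can have 572 codewords.


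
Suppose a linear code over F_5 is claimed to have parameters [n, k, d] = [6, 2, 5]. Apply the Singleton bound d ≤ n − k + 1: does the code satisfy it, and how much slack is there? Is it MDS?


Singleton RHS = n − k + 1 = 5, slack = 0, bound satisfied, MDS.

Singleton bound: d ≤ n − k + 1.
Here n = 6, k = 2, so n − k + 1 = 5.
Given d = 5, check d ≤ 5: YES.
Slack = (n − k + 1) − d = 0.
The code is MDS (slack = 0).
Description: the claimed parameters are [6, 2, 5]_5; such a code would be MDS (meets Singleton bound).


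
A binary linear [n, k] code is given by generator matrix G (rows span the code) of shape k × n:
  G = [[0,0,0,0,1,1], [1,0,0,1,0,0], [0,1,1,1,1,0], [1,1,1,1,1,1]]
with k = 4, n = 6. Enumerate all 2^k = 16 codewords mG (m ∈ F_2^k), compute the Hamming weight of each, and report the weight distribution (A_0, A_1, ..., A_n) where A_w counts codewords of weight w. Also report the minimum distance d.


Weight distribution: A_0 = 1, A_2 = 7, A_4 = 7, A_6 = 1. Minimum distance d = 2.

Enumerate all 2^4 = 16 messages m ∈ F_2^4.
For each, compute codeword c = mG in F_2^6, then tally its weight.
  m = 0000 → c = 000000, weight = 0.
  m = 1000 → c = 000011, weight = 2.
  m = 0100 → c = 100100, weight = 2.
  m = 1100 → c = 100111, weight = 4.
  m = 0010 → c = 011110, weight = 4.
  m = 1010 → c = 011101, weight = 4.
  m = 0110 → c = 111010, weight = 4.
  m = 1110 → c = 111001, weight = 4.
  m = 0001 → c = 111111, weight = 6.
  m = 1001 → c = 111100, weight = 4.
  m = 0101 → c = 011011, weight = 4.
  m = 1101 → c = 011000, weight = 2.
  m = 0011 → c = 100001, weight = 2.
  m = 1011 → c = 100010, weight = 2.
  m = 0111 → c = 000101, weight = 2.
  m = 1111 → c = 000110, weight = 2.
Tally weights:
  weight 0: 1 codewords.
  weight 2: 7 codewords.
  weight 4: 7 codewords.
  weight 6: 1 codewords.
Minimum distance d = smallest w > 0 with A_w > 0 = 2.
Sanity: Σ A_w = 16 = 2^4 = 16 ✓.


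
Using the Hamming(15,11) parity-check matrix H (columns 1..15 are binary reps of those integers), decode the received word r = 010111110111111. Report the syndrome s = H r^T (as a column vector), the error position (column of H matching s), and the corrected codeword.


s = (1, 0, 1, 1)^T, error position = 11, corrected codeword c = 010111110101111

Compute s = H r^T mod 2 one row at a time:
  s_1 = 1 + 0 + 1 + 1 + 1 + 1 + 1 + 1 = 7 ≡ 1 (mod 2).
  s_2 = 1 + 1 + 1 + 1 + 1 + 1 + 1 + 1 = 8 ≡ 0 (mod 2).
  s_3 = 1 + 0 + 1 + 1 + 1 + 1 + 1 + 1 = 7 ≡ 1 (mod 2).
  s_4 = 0 + 0 + 1 + 1 + 0 + 1 + 1 + 1 = 5 ≡ 1 (mod 2).
s = (1, 0, 1, 1)^T — this equals column 11 of H (binary 1011), so error is at position 11.
Correct: flip bit 11 of r = 010111110111111 to get c = 010111110101111.


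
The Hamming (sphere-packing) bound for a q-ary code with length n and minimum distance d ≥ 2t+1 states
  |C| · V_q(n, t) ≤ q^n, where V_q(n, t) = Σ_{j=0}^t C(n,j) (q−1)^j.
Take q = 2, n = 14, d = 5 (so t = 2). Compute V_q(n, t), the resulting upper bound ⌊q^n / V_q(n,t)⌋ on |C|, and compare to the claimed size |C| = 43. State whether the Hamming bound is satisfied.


V_q(n, t) = 106, q^n = 16384, Hamming bound = 154, |C| = 43 ≤ bound (satisfied).

Step 1: Compute V_q(n, t) = Σ_{j=0}^2 C(n, j) (q−1)^j.
  j = 0: C(14,0)·(1)^0 = 1·1 = 1.
  j = 1: C(14,1)·(1)^1 = 14·1 = 14.
  j = 2: C(14,2)·(1)^2 = 91·1 = 91.
  V_q(n, t) = 1 + 14 + 91 = 106.
Step 2: q^n = 2^14 = 16384.
Step 3: Hamming bound ⌊q^n / V_q(n,t)⌋ = ⌊16384/106⌋ = 154.
Step 4: Compare |C| = 43 to 154: satisfied.
The claimed |C| lies below the Hamming bound.


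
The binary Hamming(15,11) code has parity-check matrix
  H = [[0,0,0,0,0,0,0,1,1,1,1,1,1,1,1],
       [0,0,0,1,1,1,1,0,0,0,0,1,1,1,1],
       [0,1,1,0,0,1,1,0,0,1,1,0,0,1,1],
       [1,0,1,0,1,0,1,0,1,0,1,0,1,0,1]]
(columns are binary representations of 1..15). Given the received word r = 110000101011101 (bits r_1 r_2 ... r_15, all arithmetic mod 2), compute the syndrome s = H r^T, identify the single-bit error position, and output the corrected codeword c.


s = (1, 0, 0, 0)^T, error position = 8, corrected codeword c = 110000111011101

Compute s = H r^T mod 2 one row at a time:
  s_1 = 0 + 1 + 0 + 1 + 1 + 1 + 0 + 1 = 5 ≡ 1 (mod 2).
  s_2 = 0 + 0 + 0 + 1 + 1 + 1 + 0 + 1 = 4 ≡ 0 (mod 2).
  s_3 = 1 + 0 + 0 + 1 + 0 + 1 + 0 + 1 = 4 ≡ 0 (mod 2).
  s_4 = 1 + 0 + 0 + 1 + 1 + 1 + 1 + 1 = 6 ≡ 0 (mod 2).
s = (1, 0, 0, 0)^T — this equals column 8 of H (binary 1000), so error is at position 8.
Correct: flip bit 8 of r = 110000101011101 to get c = 110000111011101.


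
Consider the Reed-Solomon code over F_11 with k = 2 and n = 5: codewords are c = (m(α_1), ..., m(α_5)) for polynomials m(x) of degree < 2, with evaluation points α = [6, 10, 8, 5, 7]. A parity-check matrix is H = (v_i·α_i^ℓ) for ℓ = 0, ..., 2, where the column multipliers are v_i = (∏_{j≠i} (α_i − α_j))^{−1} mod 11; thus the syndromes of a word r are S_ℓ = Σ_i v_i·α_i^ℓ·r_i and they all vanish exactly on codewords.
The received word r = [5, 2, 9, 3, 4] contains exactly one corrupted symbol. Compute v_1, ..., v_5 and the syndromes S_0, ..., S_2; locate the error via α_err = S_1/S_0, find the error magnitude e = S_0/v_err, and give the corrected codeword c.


S = (5, 2, 3), error at position 5, error magnitude e = 8, c = [5, 2, 9, 3, 7].

Step 1: column multipliers v_i = (∏_{j≠i}(α_i − α_j))^{−1} mod 11.
  i = 1 (α = 6): (6−10)(6−8)(6−5)(6−7) = (−4)·(−2)·1·(−1) = −8 ≡ 3, so v_1 = 3^{−1} = 4 (mod 11).
  i = 2 (α = 10): (10−6)(10−8)(10−5)(10−7) = 4·2·5·3 = 120 ≡ 10, so v_2 = 10^{−1} = 10 (mod 11).
  i = 3 (α = 8): (8−6)(8−10)(8−5)(8−7) = 2·(−2)·3·1 = −12 ≡ 10, so v_3 = 10^{−1} = 10 (mod 11).
  i = 4 (α = 5): (5−6)(5−10)(5−8)(5−7) = (−1)·(−5)·(−3)·(−2) = 30 ≡ 8, so v_4 = 8^{−1} = 7 (mod 11).
  i = 5 (α = 7): (7−6)(7−10)(7−8)(7−5) = 1·(−3)·(−1)·2 = 6 ≡ 6, so v_5 = 6^{−1} = 2 (mod 11).
  v = [4, 10, 10, 7, 2].
Step 2: syndromes of r = [5, 2, 9, 3, 4] (all sums mod 11).
  S_0 = Σ v_i r_i = 4·5 + 10·2 + 10·9 + 7·3 + 2·4 = 159 ≡ 5.
  S_1 = Σ v_i α_i r_i = 4·6·5 + 10·10·2 + 10·8·9 + 7·5·3 + 2·7·4 = 1201 ≡ 2.
  α_i^2 mod 11 = [3, 1, 9, 3, 5].
  S_2 = Σ v_i α_i^2 r_i = 4·3·5 + 10·1·2 + 10·9·9 + 7·3·3 + 2·5·4 = 993 ≡ 3.
  S = (5, 2, 3) ≠ 0, so r is not a codeword (an error is present).
Step 3: locate the error. For a single error e at position i, S_ℓ = v_i·e·α_i^ℓ, so α_err = S_1/S_0.
  S_0^{−1} = 5^{−1} = 9 (mod 11), so α_err = 2·9 = 18 ≡ 7 = α_5. Error position i = 5.
  Consistency check: S_2/S_1 = 3·6 = 18 ≡ 7 = α_err ✓ (single-error assumption holds).
Step 4: error magnitude e = S_0/v_5 = S_0·∏_{j≠5}(α_5 − α_j) = 5·6 = 30 ≡ 8 (mod 11).
Step 5: correct position 5: c_5 = r_5 − e = 4 − 8 ≡ 7 (mod 11). Hence c = [5, 2, 9, 3, 7].
  Check: interpolating c through the α_i gives m(x) = 4 + 2·x (degree < 2) with m(α_i) = c_i for every i, so c is indeed a codeword.


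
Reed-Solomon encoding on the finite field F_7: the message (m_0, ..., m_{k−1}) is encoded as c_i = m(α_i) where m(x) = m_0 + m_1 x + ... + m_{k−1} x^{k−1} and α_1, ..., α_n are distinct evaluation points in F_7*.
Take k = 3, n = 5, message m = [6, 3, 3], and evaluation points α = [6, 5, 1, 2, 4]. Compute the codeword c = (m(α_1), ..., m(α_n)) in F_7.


c = [6, 5, 5, 3, 3]

Message polynomial: m(x) = 6 + 3·x + 3·x^2 (mod 7).
For each evaluation point α_i, compute m(α_i) mod 7:
  α_1 = 6: Horner steps 3 → 0 → 6, so m(6) = 6.
  α_2 = 5: Horner steps 3 → 4 → 5, so m(5) = 5.
  α_3 = 1: Horner steps 3 → 6 → 5, so m(1) = 5.
  α_4 = 2: Horner steps 3 → 2 → 3, so m(2) = 3.
  α_5 = 4: Horner steps 3 → 1 → 3, so m(4) = 3.
Codeword c = [6, 5, 5, 3, 3] ∈ F_7^5.


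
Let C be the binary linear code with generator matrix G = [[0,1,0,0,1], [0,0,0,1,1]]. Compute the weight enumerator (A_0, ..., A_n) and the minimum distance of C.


Weight distribution: A_0 = 1, A_2 = 3. Minimum distance d = 2.

Enumerate all 2^2 = 4 messages m ∈ F_2^2.
For each, compute codeword c = mG in F_2^5, then tally its weight.
  m = 00 → c = 00000, weight = 0.
  m = 10 → c = 01001, weight = 2.
  m = 01 → c = 00011, weight = 2.
  m = 11 → c = 01010, weight = 2.
Tally weights:
  weight 0: 1 codewords.
  weight 2: 3 codewords.
Minimum distance d = smallest w > 0 with A_w > 0 = 2.
Sanity: Σ A_w = 4 = 2^2 = 4 ✓.


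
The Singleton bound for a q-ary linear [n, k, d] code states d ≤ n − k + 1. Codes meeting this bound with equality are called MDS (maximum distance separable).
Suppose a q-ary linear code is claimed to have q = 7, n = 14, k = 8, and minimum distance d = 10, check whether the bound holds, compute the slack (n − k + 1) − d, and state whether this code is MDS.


Singleton RHS = n − k + 1 = 7, slack = -3, bound violated (no such code; not MDS).

Singleton bound: d ≤ n − k + 1.
Here n = 14, k = 8, so n − k + 1 = 7.
Given d = 10, check d ≤ 7: NO.
Slack = (n − k + 1) − d = -3.
The slack is negative: d = 10 exceeds n − k + 1 = 7 by 3, so the Singleton bound is violated and no linear [14, 8, 10]_7 code can exist. In particular it is not MDS (MDS requires d = n − k + 1 exactly).
Description: the claimed parameters are [14, 8, 10]_7; such a code would be impossible (violates the Singleton bound).


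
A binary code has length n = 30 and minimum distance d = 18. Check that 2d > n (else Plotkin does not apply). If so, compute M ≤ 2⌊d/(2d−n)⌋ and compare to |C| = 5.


Plotkin bound M ≤ 6; given |C| = 5 ≤ bound (satisfied).

Check applicability: 2d = 36, n = 30.
2d − n = 6 > 0, so Plotkin applies.
Compute d/(2d−n) = 18/6 ≈ 3.0000.
⌊d/(2d−n)⌋ = 3.
Plotkin bound: M ≤ 2·3 = 6.
Given |C| = 5, check: satisfied.
This |C| is below the Plotkin bound.


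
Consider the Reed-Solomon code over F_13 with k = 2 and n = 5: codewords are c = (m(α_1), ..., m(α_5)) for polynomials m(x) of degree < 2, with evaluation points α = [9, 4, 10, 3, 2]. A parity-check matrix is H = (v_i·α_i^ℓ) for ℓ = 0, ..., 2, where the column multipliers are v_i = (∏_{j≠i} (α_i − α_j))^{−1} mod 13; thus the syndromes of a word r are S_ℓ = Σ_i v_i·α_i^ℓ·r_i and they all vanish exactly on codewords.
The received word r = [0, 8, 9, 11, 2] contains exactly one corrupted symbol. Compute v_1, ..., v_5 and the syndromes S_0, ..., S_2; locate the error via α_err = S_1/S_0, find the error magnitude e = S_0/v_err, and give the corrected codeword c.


S = (5, 7, 2), error at position 2, error magnitude e = 1, c = [0, 7, 9, 11, 2].

Step 1: column multipliers v_i = (∏_{j≠i}(α_i − α_j))^{−1} mod 13.
  i = 1 (α = 9): (9−4)(9−10)(9−3)(9−2) = 5·(−1)·6·7 = −210 ≡ 11, so v_1 = 11^{−1} = 6 (mod 13).
  i = 2 (α = 4): (4−9)(4−10)(4−3)(4−2) = (−5)·(−6)·1·2 = 60 ≡ 8, so v_2 = 8^{−1} = 5 (mod 13).
  i = 3 (α = 10): (10−9)(10−4)(10−3)(10−2) = 1·6·7·8 = 336 ≡ 11, so v_3 = 11^{−1} = 6 (mod 13).
  i = 4 (α = 3): (3−9)(3−4)(3−10)(3−2) = (−6)·(−1)·(−7)·1 = −42 ≡ 10, so v_4 = 10^{−1} = 4 (mod 13).
  i = 5 (α = 2): (2−9)(2−4)(2−10)(2−3) = (−7)·(−2)·(−8)·(−1) = 112 ≡ 8, so v_5 = 8^{−1} = 5 (mod 13).
  v = [6, 5, 6, 4, 5].
Step 2: syndromes of r = [0, 8, 9, 11, 2] (all sums mod 13).
  S_0 = Σ v_i r_i = 6·0 + 5·8 + 6·9 + 4·11 + 5·2 = 148 ≡ 5.
  S_1 = Σ v_i α_i r_i = 6·9·0 + 5·4·8 + 6·10·9 + 4·3·11 + 5·2·2 = 852 ≡ 7.
  α_i^2 mod 13 = [3, 3, 9, 9, 4].
  S_2 = Σ v_i α_i^2 r_i = 6·3·0 + 5·3·8 + 6·9·9 + 4·9·11 + 5·4·2 = 1042 ≡ 2.
  S = (5, 7, 2) ≠ 0, so r is not a codeword (an error is present).
Step 3: locate the error. For a single error e at position i, S_ℓ = v_i·e·α_i^ℓ, so α_err = S_1/S_0.
  S_0^{−1} = 5^{−1} = 8 (mod 13), so α_err = 7·8 = 56 ≡ 4 = α_2. Error position i = 2.
  Consistency check: S_2/S_1 = 2·2 = 4 ≡ 4 = α_err ✓ (single-error assumption holds).
Step 4: error magnitude e = S_0/v_2 = S_0·∏_{j≠2}(α_2 − α_j) = 5·8 = 40 ≡ 1 (mod 13).
Step 5: correct position 2: c_2 = r_2 − e = 8 − 1 ≡ 7 (mod 13). Hence c = [0, 7, 9, 11, 2].
  Check: interpolating c through the α_i gives m(x) = 10 + 9·x (degree < 2) with m(α_i) = c_i for every i, so c is indeed a codeword.


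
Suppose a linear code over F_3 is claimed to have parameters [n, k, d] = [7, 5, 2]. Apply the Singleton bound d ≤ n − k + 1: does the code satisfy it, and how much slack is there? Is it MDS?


Singleton RHS = n − k + 1 = 3, slack = 1, bound satisfied, not MDS.

Singleton bound: d ≤ n − k + 1.
Here n = 7, k = 5, so n − k + 1 = 3.
Given d = 2, check d ≤ 3: YES.
Slack = (n − k + 1) − d = 1.
The code is NOT MDS (slack = 1 > 0).
Description: the claimed parameters are [7, 5, 2]_3; such a code would be non-MDS.


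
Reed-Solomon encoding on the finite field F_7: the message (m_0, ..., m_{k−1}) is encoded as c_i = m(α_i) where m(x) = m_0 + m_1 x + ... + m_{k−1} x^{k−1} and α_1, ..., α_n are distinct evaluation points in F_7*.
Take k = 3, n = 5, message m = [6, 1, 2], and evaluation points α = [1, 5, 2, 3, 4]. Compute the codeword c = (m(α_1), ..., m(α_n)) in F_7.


c = [2, 5, 2, 6, 0]

Message polynomial: m(x) = 6 + 1·x + 2·x^2 (mod 7).
For each evaluation point α_i, compute m(α_i) mod 7:
  α_1 = 1: Horner steps 2 → 3 → 2, so m(1) = 2.
  α_2 = 5: Horner steps 2 → 4 → 5, so m(5) = 5.
  α_3 = 2: Horner steps 2 → 5 → 2, so m(2) = 2.
  α_4 = 3: Horner steps 2 → 0 → 6, so m(3) = 6.
  α_5 = 4: Horner steps 2 → 2 → 0, so m(4) = 0.
Codeword c = [2, 5, 2, 6, 0] ∈ F_7^5.


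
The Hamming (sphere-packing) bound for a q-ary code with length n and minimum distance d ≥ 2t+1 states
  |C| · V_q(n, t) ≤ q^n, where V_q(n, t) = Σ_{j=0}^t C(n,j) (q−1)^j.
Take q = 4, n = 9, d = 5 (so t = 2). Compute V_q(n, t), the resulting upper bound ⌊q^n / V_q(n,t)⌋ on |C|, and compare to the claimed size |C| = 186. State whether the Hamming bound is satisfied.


V_q(n, t) = 352, q^n = 262144, Hamming bound = 744, |C| = 186 ≤ bound (satisfied).

Step 1: Compute V_q(n, t) = Σ_{j=0}^2 C(n, j) (q−1)^j.
  j = 0: C(9,0)·(3)^0 = 1·1 = 1.
  j = 1: C(9,1)·(3)^1 = 9·3 = 27.
  j = 2: C(9,2)·(3)^2 = 36·9 = 324.
  V_q(n, t) = 1 + 27 + 324 = 352.
Step 2: q^n = 4^9 = 262144.
Step 3: Hamming bound ⌊q^n / V_q(n,t)⌋ = ⌊262144/352⌋ = 744.
Step 4: Compare |C| = 186 to 744: satisfied.
The claimed |C| lies below the Hamming bound.


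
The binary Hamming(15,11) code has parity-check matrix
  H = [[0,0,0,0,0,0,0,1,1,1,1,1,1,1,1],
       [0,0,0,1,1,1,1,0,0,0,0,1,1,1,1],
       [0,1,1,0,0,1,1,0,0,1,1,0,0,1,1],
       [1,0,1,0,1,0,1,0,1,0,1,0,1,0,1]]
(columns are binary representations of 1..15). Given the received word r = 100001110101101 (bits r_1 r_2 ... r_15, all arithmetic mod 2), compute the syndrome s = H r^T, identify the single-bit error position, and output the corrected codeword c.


s = (1, 1, 0, 0)^T, error position = 12, corrected codeword c = 100001110100101

Compute s = H r^T mod 2 one row at a time:
  s_1 = 1 + 0 + 1 + 0 + 1 + 1 + 0 + 1 = 5 ≡ 1 (mod 2).
  s_2 = 0 + 0 + 1 + 1 + 1 + 1 + 0 + 1 = 5 ≡ 1 (mod 2).
  s_3 = 0 + 0 + 1 + 1 + 1 + 0 + 0 + 1 = 4 ≡ 0 (mod 2).
  s_4 = 1 + 0 + 0 + 1 + 0 + 0 + 1 + 1 = 4 ≡ 0 (mod 2).
s = (1, 1, 0, 0)^T — this equals column 12 of H (binary 1100), so error is at position 12.
Correct: flip bit 12 of r = 100001110101101 to get c = 100001110100101.


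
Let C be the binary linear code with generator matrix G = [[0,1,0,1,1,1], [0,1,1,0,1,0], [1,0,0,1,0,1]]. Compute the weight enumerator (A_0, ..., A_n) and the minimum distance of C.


Weight distribution: A_0 = 1, A_2 = 1, A_3 = 4, A_4 = 1, A_6 = 1. Minimum distance d = 2.

Enumerate all 2^3 = 8 messages m ∈ F_2^3.
For each, compute codeword c = mG in F_2^6, then tally its weight.
  m = 000 → c = 000000, weight = 0.
  m = 100 → c = 010111, weight = 4.
  m = 010 → c = 011010, weight = 3.
  m = 110 → c = 001101, weight = 3.
  m = 001 → c = 100101, weight = 3.
  m = 101 → c = 110010, weight = 3.
  m = 011 → c = 111111, weight = 6.
  m = 111 → c = 101000, weight = 2.
Tally weights:
  weight 0: 1 codewords.
  weight 2: 1 codewords.
  weight 3: 4 codewords.
  weight 4: 1 codewords.
  weight 6: 1 codewords.
Minimum distance d = smallest w > 0 with A_w > 0 = 2.
Sanity: Σ A_w = 8 = 2^3 = 8 ✓.


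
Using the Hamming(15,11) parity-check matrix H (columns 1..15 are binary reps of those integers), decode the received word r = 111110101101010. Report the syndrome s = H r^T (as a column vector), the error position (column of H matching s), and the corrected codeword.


s = (0, 1, 1, 1)^T, error position = 7, corrected codeword c = 111110001101010

Compute s = H r^T mod 2 one row at a time:
  s_1 = 0 + 1 + 1 + 0 + 1 + 0 + 1 + 0 = 4 ≡ 0 (mod 2).
  s_2 = 1 + 1 + 0 + 1 + 1 + 0 + 1 + 0 = 5 ≡ 1 (mod 2).
  s_3 = 1 + 1 + 0 + 1 + 1 + 0 + 1 + 0 = 5 ≡ 1 (mod 2).
  s_4 = 1 + 1 + 1 + 1 + 1 + 0 + 0 + 0 = 5 ≡ 1 (mod 2).
s = (0, 1, 1, 1)^T — this equals column 7 of H (binary 0111), so error is at position 7.
Correct: flip bit 7 of r = 111110101101010 to get c = 111110001101010.


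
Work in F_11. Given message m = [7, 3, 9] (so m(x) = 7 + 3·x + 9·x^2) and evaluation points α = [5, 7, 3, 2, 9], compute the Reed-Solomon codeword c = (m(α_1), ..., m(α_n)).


c = [5, 7, 9, 5, 4]

Message polynomial: m(x) = 7 + 3·x + 9·x^2 (mod 11).
For each evaluation point α_i, compute m(α_i) mod 11:
  α_1 = 5: Horner steps 9 → 4 → 5, so m(5) = 5.
  α_2 = 7: Horner steps 9 → 0 → 7, so m(7) = 7.
  α_3 = 3: Horner steps 9 → 8 → 9, so m(3) = 9.
  α_4 = 2: Horner steps 9 → 10 → 5, so m(2) = 5.
  α_5 = 9: Horner steps 9 → 7 → 4, so m(9) = 4.
Codeword c = [5, 7, 9, 5, 4] ∈ F_11^5.


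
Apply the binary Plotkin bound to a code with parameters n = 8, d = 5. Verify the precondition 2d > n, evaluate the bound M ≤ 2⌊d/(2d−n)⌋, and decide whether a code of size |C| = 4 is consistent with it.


Plotkin bound M ≤ 4; given |C| = 4 ≤ bound (satisfied).

Check applicability: 2d = 10, n = 8.
2d − n = 2 > 0, so Plotkin applies.
Compute d/(2d−n) = 5/2 ≈ 2.5000.
⌊d/(2d−n)⌋ = 2.
Plotkin bound: M ≤ 2·2 = 4.
Given |C| = 4, check: satisfied.
This |C| is at the Plotkin bound.


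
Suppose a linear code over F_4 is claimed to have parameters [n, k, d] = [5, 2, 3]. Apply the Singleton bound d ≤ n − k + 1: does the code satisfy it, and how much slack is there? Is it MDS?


Singleton RHS = n − k + 1 = 4, slack = 1, bound satisfied, not MDS.

Singleton bound: d ≤ n − k + 1.
Here n = 5, k = 2, so n − k + 1 = 4.
Given d = 3, check d ≤ 4: YES.
Slack = (n − k + 1) − d = 1.
The code is NOT MDS (slack = 1 > 0).
Description: the claimed parameters are [5, 2, 3]_4; such a code would be non-MDS.


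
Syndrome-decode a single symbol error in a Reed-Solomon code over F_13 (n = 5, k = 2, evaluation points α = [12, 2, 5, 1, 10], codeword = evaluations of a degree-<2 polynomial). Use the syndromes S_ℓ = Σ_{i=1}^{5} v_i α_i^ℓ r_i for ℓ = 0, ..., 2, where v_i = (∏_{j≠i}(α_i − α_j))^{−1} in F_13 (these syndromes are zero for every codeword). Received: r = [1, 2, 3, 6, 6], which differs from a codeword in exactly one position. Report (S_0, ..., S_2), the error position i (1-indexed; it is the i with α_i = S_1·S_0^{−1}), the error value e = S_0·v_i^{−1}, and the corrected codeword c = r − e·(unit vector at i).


S = (11, 6, 8), error at position 5, error magnitude e = 10, c = [1, 2, 3, 6, 9].

Step 1: column multipliers v_i = (∏_{j≠i}(α_i − α_j))^{−1} mod 13.
  i = 1 (α = 12): (12−2)(12−5)(12−1)(12−10) = 10·7·11·2 = 1540 ≡ 6, so v_1 = 6^{−1} = 11 (mod 13).
  i = 2 (α = 2): (2−12)(2−5)(2−1)(2−10) = (−10)·(−3)·1·(−8) = −240 ≡ 7, so v_2 = 7^{−1} = 2 (mod 13).
  i = 3 (α = 5): (5−12)(5−2)(5−1)(5−10) = (−7)·3·4·(−5) = 420 ≡ 4, so v_3 = 4^{−1} = 10 (mod 13).
  i = 4 (α = 1): (1−12)(1−2)(1−5)(1−10) = (−11)·(−1)·(−4)·(−9) = 396 ≡ 6, so v_4 = 6^{−1} = 11 (mod 13).
  i = 5 (α = 10): (10−12)(10−2)(10−5)(10−1) = (−2)·8·5·9 = −720 ≡ 8, so v_5 = 8^{−1} = 5 (mod 13).
  v = [11, 2, 10, 11, 5].
Step 2: syndromes of r = [1, 2, 3, 6, 6] (all sums mod 13).
  S_0 = Σ v_i r_i = 11·1 + 2·2 + 10·3 + 11·6 + 5·6 = 141 ≡ 11.
  S_1 = Σ v_i α_i r_i = 11·12·1 + 2·2·2 + 10·5·3 + 11·1·6 + 5·10·6 = 656 ≡ 6.
  α_i^2 mod 13 = [1, 4, 12, 1, 9].
  S_2 = Σ v_i α_i^2 r_i = 11·1·1 + 2·4·2 + 10·12·3 + 11·1·6 + 5·9·6 = 723 ≡ 8.
  S = (11, 6, 8) ≠ 0, so r is not a codeword (an error is present).
Step 3: locate the error. For a single error e at position i, S_ℓ = v_i·e·α_i^ℓ, so α_err = S_1/S_0.
  S_0^{−1} = 11^{−1} = 6 (mod 13), so α_err = 6·6 = 36 ≡ 10 = α_5. Error position i = 5.
  Consistency check: S_2/S_1 = 8·11 = 88 ≡ 10 = α_err ✓ (single-error assumption holds).
Step 4: error magnitude e = S_0/v_5 = S_0·∏_{j≠5}(α_5 − α_j) = 11·8 = 88 ≡ 10 (mod 13).
Step 5: correct position 5: c_5 = r_5 − e = 6 − 10 ≡ 9 (mod 13). Hence c = [1, 2, 3, 6, 9].
  Check: interpolating c through the α_i gives m(x) = 10 + 9·x (degree < 2) with m(α_i) = c_i for every i, so c is indeed a codeword.


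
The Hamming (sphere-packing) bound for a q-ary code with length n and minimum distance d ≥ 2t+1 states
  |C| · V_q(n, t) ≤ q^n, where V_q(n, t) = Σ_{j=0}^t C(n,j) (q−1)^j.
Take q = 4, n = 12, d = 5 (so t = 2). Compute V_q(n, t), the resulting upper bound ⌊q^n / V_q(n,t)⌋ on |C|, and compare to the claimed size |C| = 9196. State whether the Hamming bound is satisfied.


V_q(n, t) = 631, q^n = 16777216, Hamming bound = 26588, |C| = 9196 ≤ bound (satisfied).

Step 1: Compute V_q(n, t) = Σ_{j=0}^2 C(n, j) (q−1)^j.
  j = 0: C(12,0)·(3)^0 = 1·1 = 1.
  j = 1: C(12,1)·(3)^1 = 12·3 = 36.
  j = 2: C(12,2)·(3)^2 = 66·9 = 594.
  V_q(n, t) = 1 + 36 + 594 = 631.
Step 2: q^n = 4^12 = 16777216.
Step 3: Hamming bound ⌊q^n / V_q(n,t)⌋ = ⌊16777216/631⌋ = 26588.
Step 4: Compare |C| = 9196 to 26588: satisfied.
The claimed |C| lies below the Hamming bound.


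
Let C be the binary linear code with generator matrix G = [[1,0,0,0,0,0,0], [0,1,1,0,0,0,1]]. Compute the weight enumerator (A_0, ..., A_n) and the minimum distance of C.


Weight distribution: A_0 = 1, A_1 = 1, A_3 = 1, A_4 = 1. Minimum distance d = 1.

Enumerate all 2^2 = 4 messages m ∈ F_2^2.
For each, compute codeword c = mG in F_2^7, then tally its weight.
  m = 00 → c = 0000000, weight = 0.
  m = 10 → c = 1000000, weight = 1.
  m = 01 → c = 0110001, weight = 3.
  m = 11 → c = 1110001, weight = 4.
Tally weights:
  weight 0: 1 codewords.
  weight 1: 1 codewords.
  weight 3: 1 codewords.
  weight 4: 1 codewords.
Minimum distance d = smallest w > 0 with A_w > 0 = 1.
Sanity: Σ A_w = 4 = 2^2 = 4 ✓.


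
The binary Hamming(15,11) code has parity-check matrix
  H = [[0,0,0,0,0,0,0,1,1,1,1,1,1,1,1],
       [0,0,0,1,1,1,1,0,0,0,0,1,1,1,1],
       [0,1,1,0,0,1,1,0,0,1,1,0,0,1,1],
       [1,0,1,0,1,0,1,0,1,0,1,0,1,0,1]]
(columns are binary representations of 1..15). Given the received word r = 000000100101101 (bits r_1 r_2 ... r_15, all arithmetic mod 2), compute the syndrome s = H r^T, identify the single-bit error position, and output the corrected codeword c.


s = (0, 0, 1, 1)^T, error position = 3, corrected codeword c = 001000100101101

Compute s = H r^T mod 2 one row at a time:
  s_1 = 0 + 0 + 1 + 0 + 1 + 1 + 0 + 1 = 4 ≡ 0 (mod 2).
  s_2 = 0 + 0 + 0 + 1 + 1 + 1 + 0 + 1 = 4 ≡ 0 (mod 2).
  s_3 = 0 + 0 + 0 + 1 + 1 + 0 + 0 + 1 = 3 ≡ 1 (mod 2).
  s_4 = 0 + 0 + 0 + 1 + 0 + 0 + 1 + 1 = 3 ≡ 1 (mod 2).
s = (0, 0, 1, 1)^T — this equals column 3 of H (binary 0011), so error is at position 3.
Correct: flip bit 3 of r = 000000100101101 to get c = 001000100101101.


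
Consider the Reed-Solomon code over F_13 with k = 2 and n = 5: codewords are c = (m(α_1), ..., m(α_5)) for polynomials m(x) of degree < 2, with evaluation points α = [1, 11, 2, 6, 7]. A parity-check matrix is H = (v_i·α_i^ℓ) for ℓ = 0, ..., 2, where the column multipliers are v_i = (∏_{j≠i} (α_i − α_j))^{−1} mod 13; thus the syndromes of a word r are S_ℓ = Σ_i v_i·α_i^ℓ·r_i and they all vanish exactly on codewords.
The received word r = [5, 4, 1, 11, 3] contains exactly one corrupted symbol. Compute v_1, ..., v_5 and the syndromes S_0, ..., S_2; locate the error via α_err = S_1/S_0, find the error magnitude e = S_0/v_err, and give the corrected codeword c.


S = (10, 5, 9), error at position 5, error magnitude e = 9, c = [5, 4, 1, 11, 7].

Step 1: column multipliers v_i = (∏_{j≠i}(α_i − α_j))^{−1} mod 13.
  i = 1 (α = 1): (1−11)(1−2)(1−6)(1−7) = (−10)·(−1)·(−5)·(−6) = 300 ≡ 1, so v_1 = 1^{−1} = 1 (mod 13).
  i = 2 (α = 11): (11−1)(11−2)(11−6)(11−7) = 10·9·5·4 = 1800 ≡ 6, so v_2 = 6^{−1} = 11 (mod 13).
  i = 3 (α = 2): (2−1)(2−11)(2−6)(2−7) = 1·(−9)·(−4)·(−5) = −180 ≡ 2, so v_3 = 2^{−1} = 7 (mod 13).
  i = 4 (α = 6): (6−1)(6−11)(6−2)(6−7) = 5·(−5)·4·(−1) = 100 ≡ 9, so v_4 = 9^{−1} = 3 (mod 13).
  i = 5 (α = 7): (7−1)(7−11)(7−2)(7−6) = 6·(−4)·5·1 = −120 ≡ 10, so v_5 = 10^{−1} = 4 (mod 13).
  v = [1, 11, 7, 3, 4].
Step 2: syndromes of r = [5, 4, 1, 11, 3] (all sums mod 13).
  S_0 = Σ v_i r_i = 1·5 + 11·4 + 7·1 + 3·11 + 4·3 = 101 ≡ 10.
  S_1 = Σ v_i α_i r_i = 1·1·5 + 11·11·4 + 7·2·1 + 3·6·11 + 4·7·3 = 785 ≡ 5.
  α_i^2 mod 13 = [1, 4, 4, 10, 10].
  S_2 = Σ v_i α_i^2 r_i = 1·1·5 + 11·4·4 + 7·4·1 + 3·10·11 + 4·10·3 = 659 ≡ 9.
  S = (10, 5, 9) ≠ 0, so r is not a codeword (an error is present).
Step 3: locate the error. For a single error e at position i, S_ℓ = v_i·e·α_i^ℓ, so α_err = S_1/S_0.
  S_0^{−1} = 10^{−1} = 4 (mod 13), so α_err = 5·4 = 20 ≡ 7 = α_5. Error position i = 5.
  Consistency check: S_2/S_1 = 9·8 = 72 ≡ 7 = α_err ✓ (single-error assumption holds).
Step 4: error magnitude e = S_0/v_5 = S_0·∏_{j≠5}(α_5 − α_j) = 10·10 = 100 ≡ 9 (mod 13).
Step 5: correct position 5: c_5 = r_5 − e = 3 − 9 ≡ 7 (mod 13). Hence c = [5, 4, 1, 11, 7].
  Check: interpolating c through the α_i gives m(x) = 9 + 9·x (degree < 2) with m(α_i) = c_i for every i, so c is indeed a codeword.


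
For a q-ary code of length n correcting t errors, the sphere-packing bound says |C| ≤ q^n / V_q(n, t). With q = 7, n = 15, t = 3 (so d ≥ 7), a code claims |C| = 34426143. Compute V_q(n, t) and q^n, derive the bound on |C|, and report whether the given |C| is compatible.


V_q(n, t) = 102151, q^n = 4747561509943, Hamming bound = 46475918, |C| = 34426143 ≤ bound (satisfied).

Step 1: Compute V_q(n, t) = Σ_{j=0}^3 C(n, j) (q−1)^j.
  j = 0: C(15,0)·(6)^0 = 1·1 = 1.
  j = 1: C(15,1)·(6)^1 = 15·6 = 90.
  j = 2: C(15,2)·(6)^2 = 105·36 = 3780.
  j = 3: C(15,3)·(6)^3 = 455·216 = 98280.
  V_q(n, t) = 1 + 90 + 3780 + 98280 = 102151.
Step 2: q^n = 7^15 = 4747561509943.
Step 3: Hamming bound ⌊q^n / V_q(n,t)⌋ = ⌊4747561509943/102151⌋ = 46475918.
Step 4: Compare |C| = 34426143 to 46475918: satisfied.
The claimed |C| lies below the Hamming bound.


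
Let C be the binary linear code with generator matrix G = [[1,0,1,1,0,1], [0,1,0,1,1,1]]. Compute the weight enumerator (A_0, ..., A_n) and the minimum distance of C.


Weight distribution: A_0 = 1, A_4 = 3. Minimum distance d = 4.

Enumerate all 2^2 = 4 messages m ∈ F_2^2.
For each, compute codeword c = mG in F_2^6, then tally its weight.
  m = 00 → c = 000000, weight = 0.
  m = 10 → c = 101101, weight = 4.
  m = 01 → c = 010111, weight = 4.
  m = 11 → c = 111010, weight = 4.
Tally weights:
  weight 0: 1 codewords.
  weight 4: 3 codewords.
Minimum distance d = smallest w > 0 with A_w > 0 = 4.
Sanity: Σ A_w = 4 = 2^2 = 4 ✓.


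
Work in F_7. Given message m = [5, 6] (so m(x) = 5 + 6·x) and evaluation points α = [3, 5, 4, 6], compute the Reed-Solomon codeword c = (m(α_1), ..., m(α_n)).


c = [2, 0, 1, 6]

Message polynomial: m(x) = 5 + 6·x (mod 7).
For each evaluation point α_i, compute m(α_i) mod 7:
  α_1 = 3: Horner steps 6 → 2, so m(3) = 2.
  α_2 = 5: Horner steps 6 → 0, so m(5) = 0.
  α_3 = 4: Horner steps 6 → 1, so m(4) = 1.
  α_4 = 6: Horner steps 6 → 6, so m(6) = 6.
Codeword c = [2, 0, 1, 6] ∈ F_7^4.


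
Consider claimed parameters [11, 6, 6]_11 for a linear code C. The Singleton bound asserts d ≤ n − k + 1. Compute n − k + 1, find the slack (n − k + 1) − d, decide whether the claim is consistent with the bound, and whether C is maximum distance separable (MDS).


Singleton RHS = n − k + 1 = 6, slack = 0, bound satisfied, MDS.

Singleton bound: d ≤ n − k + 1.
Here n = 11, k = 6, so n − k + 1 = 6.
Given d = 6, check d ≤ 6: YES.
Slack = (n − k + 1) − d = 0.
The code is MDS (slack = 0).
Description: the claimed parameters are [11, 6, 6]_11; such a code would be MDS (meets Singleton bound).


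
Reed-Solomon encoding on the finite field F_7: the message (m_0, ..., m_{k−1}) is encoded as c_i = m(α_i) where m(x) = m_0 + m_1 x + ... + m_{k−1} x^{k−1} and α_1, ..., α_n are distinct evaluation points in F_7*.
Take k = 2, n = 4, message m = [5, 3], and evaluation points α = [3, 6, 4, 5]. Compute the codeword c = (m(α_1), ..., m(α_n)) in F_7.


c = [0, 2, 3, 6]

Message polynomial: m(x) = 5 + 3·x (mod 7).
For each evaluation point α_i, compute m(α_i) mod 7:
  α_1 = 3: Horner steps 3 → 0, so m(3) = 0.
  α_2 = 6: Horner steps 3 → 2, so m(6) = 2.
  α_3 = 4: Horner steps 3 → 3, so m(4) = 3.
  α_4 = 5: Horner steps 3 → 6, so m(5) = 6.
Codeword c = [0, 2, 3, 6] ∈ F_7^4.


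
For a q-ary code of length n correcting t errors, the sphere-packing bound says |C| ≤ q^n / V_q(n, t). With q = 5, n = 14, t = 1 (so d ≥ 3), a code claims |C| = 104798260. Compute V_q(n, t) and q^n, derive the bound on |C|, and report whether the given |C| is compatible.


V_q(n, t) = 57, q^n = 6103515625, Hamming bound = 107079221, |C| = 104798260 ≤ bound (satisfied).

Step 1: Compute V_q(n, t) = Σ_{j=0}^1 C(n, j) (q−1)^j.
  j = 0: C(14,0)·(4)^0 = 1·1 = 1.
  j = 1: C(14,1)·(4)^1 = 14·4 = 56.
  V_q(n, t) = 1 + 56 = 57.
Step 2: q^n = 5^14 = 6103515625.
Step 3: Hamming bound ⌊q^n / V_q(n,t)⌋ = ⌊6103515625/57⌋ = 107079221.
Step 4: Compare |C| = 104798260 to 107079221: satisfied.
The claimed |C| lies below the Hamming bound.
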